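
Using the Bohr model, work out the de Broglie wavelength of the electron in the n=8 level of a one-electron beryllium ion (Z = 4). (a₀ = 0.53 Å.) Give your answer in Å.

6.7 Å

The Bohr quantisation condition is nλ = 2πr_n.
r_n = n²a₀/Z = 8.5 Å
λ = 2πr_n/n = 2π·8.5/8 = 6.7 Å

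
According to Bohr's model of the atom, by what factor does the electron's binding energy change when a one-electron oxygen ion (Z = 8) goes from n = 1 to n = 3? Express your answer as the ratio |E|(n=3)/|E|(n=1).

|E| ∝ Z^2 · n^-2; with Z fixed, |E| ∝ n^-2.
|E|(n=3)/|E|(n=1) = (3/1)^-2 = 1/9

1/9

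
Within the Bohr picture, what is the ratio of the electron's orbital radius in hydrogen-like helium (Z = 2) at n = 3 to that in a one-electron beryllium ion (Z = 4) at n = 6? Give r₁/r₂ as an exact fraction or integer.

r ∝ Z^-1 · n^2
r₁/r₂ = (2/4)^-1 · (3/6)^2 = 1/2

1/2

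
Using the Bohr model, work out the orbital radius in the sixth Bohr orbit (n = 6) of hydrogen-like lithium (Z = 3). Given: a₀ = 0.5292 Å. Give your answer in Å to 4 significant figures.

6.350 Å

r_n = n²a₀/Z = 6² × 0.5292 / 3
    = 36 × 0.5292 / 3 = 6.350 Å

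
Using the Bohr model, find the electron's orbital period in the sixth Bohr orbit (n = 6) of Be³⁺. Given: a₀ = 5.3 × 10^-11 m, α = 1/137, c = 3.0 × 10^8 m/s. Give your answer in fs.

2.1 fs

r = n²a₀/Z = 6²·5.3 × 10^-11/4 = 4.8 × 10^-10 m
v = Zαc/n = 4·0.0073·3.0 × 10^8/6 = 1.5 × 10^6 m/s
T = 2πr/v = 2.1 × 10^-15 s = 2.1 fs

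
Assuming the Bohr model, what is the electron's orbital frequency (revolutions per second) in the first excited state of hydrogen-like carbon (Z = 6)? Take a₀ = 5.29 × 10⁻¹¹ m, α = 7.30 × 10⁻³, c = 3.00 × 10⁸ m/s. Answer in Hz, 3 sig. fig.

r = n²a₀/Z = 3.53 × 10⁻¹¹ m, v = Zαc/n = 6.57 × 10⁶ m/s
f = v/(2πr) = 2.96 × 10¹⁶ Hz

2.96 × 10¹⁶ Hz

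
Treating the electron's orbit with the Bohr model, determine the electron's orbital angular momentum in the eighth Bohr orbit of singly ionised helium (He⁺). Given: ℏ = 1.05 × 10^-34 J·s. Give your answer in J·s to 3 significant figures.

8.40 × 10^-34 J·s

L_n = nℏ = 8 × 1.05 × 10^-34 = 8.40 × 10^-34 J·s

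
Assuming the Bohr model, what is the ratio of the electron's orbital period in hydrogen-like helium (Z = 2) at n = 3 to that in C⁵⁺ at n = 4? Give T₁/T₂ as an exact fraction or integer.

T ∝ Z^-2 · n^3
T₁/T₂ = (2/6)^-2 · (3/4)^3 = 243/64

243/64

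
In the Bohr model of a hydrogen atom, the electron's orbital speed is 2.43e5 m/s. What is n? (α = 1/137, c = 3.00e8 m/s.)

v_n = Zαc/n ⇒ n = Zαc/v = 1 × 0.00730 × 3.00e8 / 2.43e5 ≈ 9.01
n = 9

9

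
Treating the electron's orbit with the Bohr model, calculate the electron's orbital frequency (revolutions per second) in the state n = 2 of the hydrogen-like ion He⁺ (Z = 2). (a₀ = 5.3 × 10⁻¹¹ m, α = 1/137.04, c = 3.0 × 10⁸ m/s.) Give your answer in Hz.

3.3 × 10¹⁵ Hz

r = n²a₀/Z = 1.1 × 10⁻¹⁰ m, v = Zαc/n = 2.2 × 10⁶ m/s
f = v/(2πr) = 3.3 × 10¹⁵ Hz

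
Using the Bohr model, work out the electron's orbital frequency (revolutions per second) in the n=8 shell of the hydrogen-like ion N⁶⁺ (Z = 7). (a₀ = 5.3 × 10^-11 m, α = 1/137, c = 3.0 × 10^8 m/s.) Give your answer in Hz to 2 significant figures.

6.3 × 10^14 Hz

r = n²a₀/Z = 4.8 × 10^-10 m, v = Zαc/n = 1.9 × 10^6 m/s
f = v/(2πr) = 6.3 × 10^14 Hz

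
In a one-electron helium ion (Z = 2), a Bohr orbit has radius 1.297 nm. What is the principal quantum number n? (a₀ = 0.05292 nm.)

r_n = n²a₀/Z ⇒ n² = rZ/a₀ = 1.297 × 2 / 0.05292 ≈ 49.02
n = 7

7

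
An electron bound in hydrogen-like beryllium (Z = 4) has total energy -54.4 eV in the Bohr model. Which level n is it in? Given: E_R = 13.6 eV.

E_n = −E_R Z²/n² ⇒ n² = E_R Z²/(−E_n) = 13.6 × 4² / 54.4 ≈ 4.00
n = 2

2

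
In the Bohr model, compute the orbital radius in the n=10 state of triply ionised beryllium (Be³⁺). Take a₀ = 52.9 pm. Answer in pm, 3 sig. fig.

r_n = n²a₀/Z = 10² × 52.9 / 4
    = 100 × 52.9 / 4 = 1320 pm

1320 pm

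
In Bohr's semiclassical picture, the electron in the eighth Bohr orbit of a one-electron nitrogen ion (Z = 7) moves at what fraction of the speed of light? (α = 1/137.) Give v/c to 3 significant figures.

v_n = Zαc/n, so v/c = Zα/n = 7 × 0.00730 / 8 = 0.00639

0.00639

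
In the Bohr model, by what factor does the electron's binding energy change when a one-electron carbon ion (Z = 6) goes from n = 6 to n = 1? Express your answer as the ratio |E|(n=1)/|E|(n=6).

|E| ∝ Z^2 · n^-2; with Z fixed, |E| ∝ n^-2.
|E|(n=1)/|E|(n=6) = (1/6)^-2 = 36

36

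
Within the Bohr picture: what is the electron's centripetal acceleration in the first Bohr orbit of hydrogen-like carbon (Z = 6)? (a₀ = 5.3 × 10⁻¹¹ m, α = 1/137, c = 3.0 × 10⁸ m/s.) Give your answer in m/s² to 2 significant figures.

2.0 × 10²⁵ m/s²

r = n²a₀/Z = 8.8 × 10⁻¹² m, v = Zαc/n = 1.3 × 10⁷ m/s
a = v²/r = (1.3 × 10⁷)² / 8.8 × 10⁻¹² = 2.0 × 10²⁵ m/s²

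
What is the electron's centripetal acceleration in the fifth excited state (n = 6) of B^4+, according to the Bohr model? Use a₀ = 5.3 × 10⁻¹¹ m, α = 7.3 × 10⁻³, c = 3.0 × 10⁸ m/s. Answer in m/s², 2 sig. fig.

8.7 × 10²¹ m/s²

r = n²a₀/Z = 3.8 × 10⁻¹⁰ m, v = Zαc/n = 1.8 × 10⁶ m/s
a = v²/r = (1.8 × 10⁶)² / 3.8 × 10⁻¹⁰ = 8.7 × 10²¹ m/s²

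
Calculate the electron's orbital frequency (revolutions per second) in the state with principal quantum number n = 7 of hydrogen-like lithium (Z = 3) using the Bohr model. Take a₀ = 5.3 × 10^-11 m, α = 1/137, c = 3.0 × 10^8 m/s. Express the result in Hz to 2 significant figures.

1.7 × 10^14 Hz

r = n²a₀/Z = 8.7 × 10^-10 m, v = Zαc/n = 9.4 × 10^5 m/s
f = v/(2πr) = 1.7 × 10^14 Hz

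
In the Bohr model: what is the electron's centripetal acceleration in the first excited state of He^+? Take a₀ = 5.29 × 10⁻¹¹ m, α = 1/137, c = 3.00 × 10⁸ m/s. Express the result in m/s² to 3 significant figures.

r = n²a₀/Z = 1.06 × 10⁻¹⁰ m, v = Zαc/n = 2.19 × 10⁶ m/s
a = v²/r = (2.19 × 10⁶)² / 1.06 × 10⁻¹⁰ = 4.53 × 10²² m/s²

4.53 × 10²² m/s²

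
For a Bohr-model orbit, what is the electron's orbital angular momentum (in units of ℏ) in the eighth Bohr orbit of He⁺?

L_n = nℏ, so L/ℏ = n = 8.

8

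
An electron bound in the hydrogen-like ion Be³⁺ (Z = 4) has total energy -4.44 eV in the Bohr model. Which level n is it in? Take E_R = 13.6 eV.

7

E_n = −E_R Z²/n² ⇒ n² = E_R Z²/(−E_n) = 13.6 × 4² / 4.44 ≈ 49.01
n = 7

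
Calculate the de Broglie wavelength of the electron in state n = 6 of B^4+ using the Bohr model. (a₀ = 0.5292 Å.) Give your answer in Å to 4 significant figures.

3.990 Å

The Bohr quantisation condition is nλ = 2πr_n.
r_n = n²a₀/Z = 3.810 Å
λ = 2πr_n/n = 2π·3.810/6 = 3.990 Å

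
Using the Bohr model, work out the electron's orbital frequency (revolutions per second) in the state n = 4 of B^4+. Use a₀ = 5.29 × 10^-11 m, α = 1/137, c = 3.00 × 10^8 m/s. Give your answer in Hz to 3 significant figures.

2.57 × 10^15 Hz

r = n²a₀/Z = 1.69 × 10^-10 m, v = Zαc/n = 2.74 × 10^6 m/s
f = v/(2πr) = 2.57 × 10^15 Hz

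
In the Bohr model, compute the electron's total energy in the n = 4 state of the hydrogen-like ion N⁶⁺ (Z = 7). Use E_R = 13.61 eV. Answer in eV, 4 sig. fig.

-41.68 eV

E_n = −E_R·Z²/n² = −13.61 × 7²/4² = -41.68 eV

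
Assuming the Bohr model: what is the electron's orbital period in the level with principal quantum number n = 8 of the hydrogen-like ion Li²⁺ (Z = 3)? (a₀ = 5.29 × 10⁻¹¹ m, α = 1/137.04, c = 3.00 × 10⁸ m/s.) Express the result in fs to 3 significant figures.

8.64 fs

r = n²a₀/Z = 8²·5.29 × 10⁻¹¹/3 = 1.13 × 10⁻⁹ m
v = Zαc/n = 3·0.00730·3.00 × 10⁸/8 = 8.21 × 10⁵ m/s
T = 2πr/v = 8.64 × 10⁻¹⁵ s = 8.64 fs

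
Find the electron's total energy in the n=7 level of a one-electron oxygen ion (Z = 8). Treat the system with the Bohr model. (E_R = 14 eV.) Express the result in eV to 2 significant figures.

-18 eV

E_n = −E_R·Z²/n² = −14 × 8²/7² = -18 eV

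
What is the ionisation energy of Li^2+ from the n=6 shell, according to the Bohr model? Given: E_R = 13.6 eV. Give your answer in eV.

E_n = −E_R·Z²/n² = −13.6 × 3²/6² eV = -3.40 eV
Ionisation energy = −E_n = 3.40 eV

3.40 eV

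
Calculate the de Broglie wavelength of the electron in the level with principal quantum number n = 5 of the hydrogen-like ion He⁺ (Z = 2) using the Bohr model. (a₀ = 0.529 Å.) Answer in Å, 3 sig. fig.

The Bohr quantisation condition is nλ = 2πr_n.
r_n = n²a₀/Z = 6.61 Å
λ = 2πr_n/n = 2π·6.61/5 = 8.31 Å

8.31 Å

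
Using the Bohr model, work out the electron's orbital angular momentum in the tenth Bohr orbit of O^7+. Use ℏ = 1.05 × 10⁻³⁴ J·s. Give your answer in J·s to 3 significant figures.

1.05 × 10⁻³³ J·s

L_n = nℏ = 10 × 1.05 × 10⁻³⁴ = 1.05 × 10⁻³³ J·s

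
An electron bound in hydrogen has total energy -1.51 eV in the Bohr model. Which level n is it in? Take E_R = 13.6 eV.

3

E_n = −E_R Z²/n² ⇒ n² = E_R Z²/(−E_n) = 13.6 × 1² / 1.51 ≈ 9.01
n = 3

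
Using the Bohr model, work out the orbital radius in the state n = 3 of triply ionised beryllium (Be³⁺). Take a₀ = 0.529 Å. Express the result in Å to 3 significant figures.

1.19 Å

r_n = n²a₀/Z = 3² × 0.529 / 4
    = 9 × 0.529 / 4 = 1.19 Å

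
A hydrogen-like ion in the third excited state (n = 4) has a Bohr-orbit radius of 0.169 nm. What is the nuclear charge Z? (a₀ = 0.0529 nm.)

5

r_n = n²a₀/Z ⇒ Z = n²a₀/r = 4² × 0.0529 / 0.169 ≈ 5.01
Z = 5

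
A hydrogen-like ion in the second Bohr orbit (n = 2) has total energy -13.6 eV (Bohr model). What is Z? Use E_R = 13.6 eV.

E_n = −E_R Z²/n² ⇒ Z² = −E_n n²/E_R = 13.6 × 2² / 13.6 ≈ 4.00
Z = 2

2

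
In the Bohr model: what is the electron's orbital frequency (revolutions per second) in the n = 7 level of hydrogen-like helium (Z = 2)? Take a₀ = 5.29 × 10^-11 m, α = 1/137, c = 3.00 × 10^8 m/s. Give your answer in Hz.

7.68 × 10^13 Hz

r = n²a₀/Z = 1.30 × 10^-9 m, v = Zαc/n = 6.26 × 10^5 m/s
f = v/(2πr) = 7.68 × 10^13 Hz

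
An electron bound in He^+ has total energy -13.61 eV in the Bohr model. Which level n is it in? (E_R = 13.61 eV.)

E_n = −E_R Z²/n² ⇒ n² = E_R Z²/(−E_n) = 13.61 × 2² / 13.61 ≈ 4.00
n = 2

2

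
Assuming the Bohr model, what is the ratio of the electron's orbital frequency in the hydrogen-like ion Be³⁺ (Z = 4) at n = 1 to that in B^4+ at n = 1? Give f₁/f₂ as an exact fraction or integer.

f ∝ Z^2 · n^-3
f₁/f₂ = (4/5)^2 · (1/1)^-3 = 16/25

16/25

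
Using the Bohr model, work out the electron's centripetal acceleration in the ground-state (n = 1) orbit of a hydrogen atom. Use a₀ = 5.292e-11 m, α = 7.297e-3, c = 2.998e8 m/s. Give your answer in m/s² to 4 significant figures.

9.043e22 m/s²

r = n²a₀/Z = 5.292e-11 m, v = Zαc/n = 2.188e6 m/s
a = v²/r = (2.188e6)² / 5.292e-11 = 9.043e22 m/s²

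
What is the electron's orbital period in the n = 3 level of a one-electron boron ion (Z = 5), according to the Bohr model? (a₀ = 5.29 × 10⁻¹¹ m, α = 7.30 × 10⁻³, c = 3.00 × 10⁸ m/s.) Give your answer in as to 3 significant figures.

164 as

r = n²a₀/Z = 3²·5.29 × 10⁻¹¹/5 = 9.52 × 10⁻¹¹ m
v = Zαc/n = 5·0.00730·3.00 × 10⁸/3 = 3.65 × 10⁶ m/s
T = 2πr/v = 1.64 × 10⁻¹⁶ s = 164 as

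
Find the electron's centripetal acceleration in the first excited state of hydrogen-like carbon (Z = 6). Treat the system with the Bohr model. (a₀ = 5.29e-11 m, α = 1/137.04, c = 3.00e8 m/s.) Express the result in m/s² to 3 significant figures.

r = n²a₀/Z = 3.53e-11 m, v = Zαc/n = 6.57e6 m/s
a = v²/r = (6.57e6)² / 3.53e-11 = 1.22e24 m/s²

1.22e24 m/s²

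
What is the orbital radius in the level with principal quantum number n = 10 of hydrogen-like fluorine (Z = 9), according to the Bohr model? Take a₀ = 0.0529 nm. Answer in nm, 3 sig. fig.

r_n = n²a₀/Z = 10² × 0.0529 / 9
    = 100 × 0.0529 / 9 = 0.588 nm

0.588 nm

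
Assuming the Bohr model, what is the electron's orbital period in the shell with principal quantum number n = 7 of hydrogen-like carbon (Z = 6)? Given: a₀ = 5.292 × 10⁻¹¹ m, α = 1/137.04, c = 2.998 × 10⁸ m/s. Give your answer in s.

1.448 × 10⁻¹⁵ s

r = n²a₀/Z = 7²·5.292 × 10⁻¹¹/6 = 4.322 × 10⁻¹⁰ m
v = Zαc/n = 6·0.007297·2.998 × 10⁸/7 = 1.875 × 10⁶ m/s
T = 2πr/v = 1.448 × 10⁻¹⁵ s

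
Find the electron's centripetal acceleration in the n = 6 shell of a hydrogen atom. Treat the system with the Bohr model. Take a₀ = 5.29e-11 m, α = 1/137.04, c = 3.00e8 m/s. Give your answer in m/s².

6.99e19 m/s²

r = n²a₀/Z = 1.90e-9 m, v = Zαc/n = 3.65e5 m/s
a = v²/r = (3.65e5)² / 1.90e-9 = 6.99e19 m/s²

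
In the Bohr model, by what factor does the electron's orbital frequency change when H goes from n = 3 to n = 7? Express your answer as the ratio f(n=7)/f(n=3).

27/343

f ∝ Z^2 · n^-3; with Z fixed, f ∝ n^-3.
f(n=7)/f(n=3) = (7/3)^-3 = 27/343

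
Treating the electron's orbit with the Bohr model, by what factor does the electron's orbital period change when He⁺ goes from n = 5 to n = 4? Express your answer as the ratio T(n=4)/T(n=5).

64/125

T ∝ Z^-2 · n^3; with Z fixed, T ∝ n^3.
T(n=4)/T(n=5) = (4/5)^3 = 64/125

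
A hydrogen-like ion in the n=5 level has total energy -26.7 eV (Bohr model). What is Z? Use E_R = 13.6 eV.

7

E_n = −E_R Z²/n² ⇒ Z² = −E_n n²/E_R = 26.7 × 5² / 13.6 ≈ 49.08
Z = 7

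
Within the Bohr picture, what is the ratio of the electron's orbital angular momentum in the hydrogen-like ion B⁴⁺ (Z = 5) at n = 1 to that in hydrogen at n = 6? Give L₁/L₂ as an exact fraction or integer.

1/6

L = nℏ is independent of Z.
L₁/L₂ = n₁/n₂ = 1/6 = 1/6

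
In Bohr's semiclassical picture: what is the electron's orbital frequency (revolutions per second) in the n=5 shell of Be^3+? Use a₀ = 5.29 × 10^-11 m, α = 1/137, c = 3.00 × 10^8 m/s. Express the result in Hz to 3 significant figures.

8.43 × 10^14 Hz

r = n²a₀/Z = 3.31 × 10^-10 m, v = Zαc/n = 1.75 × 10^6 m/s
f = v/(2πr) = 8.43 × 10^14 Hz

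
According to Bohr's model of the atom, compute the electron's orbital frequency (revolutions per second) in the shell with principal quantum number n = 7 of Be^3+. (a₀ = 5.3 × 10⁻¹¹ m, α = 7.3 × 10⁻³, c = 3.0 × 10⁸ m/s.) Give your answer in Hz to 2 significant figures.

r = n²a₀/Z = 6.5 × 10⁻¹⁰ m, v = Zαc/n = 1.3 × 10⁶ m/s
f = v/(2πr) = 3.1 × 10¹⁴ Hz

3.1 × 10¹⁴ Hz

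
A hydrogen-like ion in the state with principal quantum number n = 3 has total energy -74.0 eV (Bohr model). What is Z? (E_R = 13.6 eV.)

E_n = −E_R Z²/n² ⇒ Z² = −E_n n²/E_R = 74.0 × 3² / 13.6 ≈ 48.97
Z = 7

7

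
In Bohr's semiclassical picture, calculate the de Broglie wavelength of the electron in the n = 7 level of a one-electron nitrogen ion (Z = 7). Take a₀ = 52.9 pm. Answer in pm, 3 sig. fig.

The Bohr quantisation condition is nλ = 2πr_n.
r_n = n²a₀/Z = 370 pm
λ = 2πr_n/n = 2π·370/7 = 332 pm

332 pm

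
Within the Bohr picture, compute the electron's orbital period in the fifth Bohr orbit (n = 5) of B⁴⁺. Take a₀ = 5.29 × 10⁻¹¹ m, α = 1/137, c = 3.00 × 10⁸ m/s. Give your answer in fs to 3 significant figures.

r = n²a₀/Z = 5²·5.29 × 10⁻¹¹/5 = 2.64 × 10⁻¹⁰ m
v = Zαc/n = 5·0.00730·3.00 × 10⁸/5 = 2.19 × 10⁶ m/s
T = 2πr/v = 7.59 × 10⁻¹⁶ s = 0.759 fs

0.759 fs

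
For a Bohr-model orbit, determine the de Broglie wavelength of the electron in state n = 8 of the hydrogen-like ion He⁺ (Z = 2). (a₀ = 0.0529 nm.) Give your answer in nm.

The Bohr quantisation condition is nλ = 2πr_n.
r_n = n²a₀/Z = 1.69 nm
λ = 2πr_n/n = 2π·1.69/8 = 1.33 nm

1.33 nm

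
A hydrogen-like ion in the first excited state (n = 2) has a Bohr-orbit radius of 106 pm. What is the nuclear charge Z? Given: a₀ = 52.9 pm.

2

r_n = n²a₀/Z ⇒ Z = n²a₀/r = 2² × 52.9 / 106 ≈ 2.00
Z = 2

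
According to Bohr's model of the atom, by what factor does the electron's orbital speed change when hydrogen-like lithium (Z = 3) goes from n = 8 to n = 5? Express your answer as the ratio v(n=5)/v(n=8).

8/5

v ∝ Z^1 · n^-1; with Z fixed, v ∝ n^-1.
v(n=5)/v(n=8) = (5/8)^-1 = 8/5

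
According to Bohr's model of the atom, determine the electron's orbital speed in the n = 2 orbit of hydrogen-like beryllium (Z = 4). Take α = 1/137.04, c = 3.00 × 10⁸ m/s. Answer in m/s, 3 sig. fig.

4.38 × 10⁶ m/s

v_n = Zαc/n = 4 × 0.00730 × 3.00 × 10⁸ / 2
    = 4.38 × 10⁶ m/s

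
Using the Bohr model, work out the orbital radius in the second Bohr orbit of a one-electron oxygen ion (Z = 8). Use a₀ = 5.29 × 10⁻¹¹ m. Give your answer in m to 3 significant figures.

r_n = n²a₀/Z = 2² × 5.29 × 10⁻¹¹ / 8
    = 4 × 5.29 × 10⁻¹¹ / 8 = 2.65 × 10⁻¹¹ m

2.65 × 10⁻¹¹ m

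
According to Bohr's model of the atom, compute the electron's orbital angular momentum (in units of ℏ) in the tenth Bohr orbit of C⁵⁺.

L_n = nℏ, so L/ℏ = n = 10.

10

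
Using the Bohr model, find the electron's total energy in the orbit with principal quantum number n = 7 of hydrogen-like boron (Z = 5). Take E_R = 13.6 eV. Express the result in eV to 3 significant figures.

-6.94 eV

E_n = −E_R·Z²/n² = −13.6 × 5²/7² = -6.94 eV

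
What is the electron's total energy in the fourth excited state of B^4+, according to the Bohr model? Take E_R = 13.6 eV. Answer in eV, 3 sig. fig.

E_n = −E_R·Z²/n² = −13.6 × 5²/5² = -13.6 eV

-13.6 eV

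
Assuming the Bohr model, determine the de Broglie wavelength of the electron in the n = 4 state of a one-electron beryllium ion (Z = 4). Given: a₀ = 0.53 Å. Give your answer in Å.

3.3 Å

The Bohr quantisation condition is nλ = 2πr_n.
r_n = n²a₀/Z = 2.1 Å
λ = 2πr_n/n = 2π·2.1/4 = 3.3 Å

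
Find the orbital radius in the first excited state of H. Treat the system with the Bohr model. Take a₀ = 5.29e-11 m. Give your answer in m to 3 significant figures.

2.12e-10 m

r_n = n²a₀/Z = 2² × 5.29e-11 / 1
    = 4 × 5.29e-11 / 1 = 2.12e-10 m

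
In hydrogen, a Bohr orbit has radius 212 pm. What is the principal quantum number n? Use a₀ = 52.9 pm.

2

r_n = n²a₀/Z ⇒ n² = rZ/a₀ = 212 × 1 / 52.9 ≈ 4.01
n = 2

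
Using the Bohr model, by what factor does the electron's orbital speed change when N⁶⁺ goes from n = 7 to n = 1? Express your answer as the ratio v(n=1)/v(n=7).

7

v ∝ Z^1 · n^-1; with Z fixed, v ∝ n^-1.
v(n=1)/v(n=7) = (1/7)^-1 = 7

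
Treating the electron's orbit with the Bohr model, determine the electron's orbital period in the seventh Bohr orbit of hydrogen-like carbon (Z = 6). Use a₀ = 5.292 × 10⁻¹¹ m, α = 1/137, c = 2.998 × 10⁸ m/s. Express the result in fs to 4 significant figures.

r = n²a₀/Z = 7²·5.292 × 10⁻¹¹/6 = 4.322 × 10⁻¹⁰ m
v = Zαc/n = 6·0.007299·2.998 × 10⁸/7 = 1.876 × 10⁶ m/s
T = 2πr/v = 1.448 × 10⁻¹⁵ s = 1.448 fs

1.448 fs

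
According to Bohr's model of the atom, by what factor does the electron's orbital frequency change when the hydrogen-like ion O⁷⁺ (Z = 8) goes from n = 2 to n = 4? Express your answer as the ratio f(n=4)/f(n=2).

f ∝ Z^2 · n^-3; with Z fixed, f ∝ n^-3.
f(n=4)/f(n=2) = (4/2)^-3 = 1/8

1/8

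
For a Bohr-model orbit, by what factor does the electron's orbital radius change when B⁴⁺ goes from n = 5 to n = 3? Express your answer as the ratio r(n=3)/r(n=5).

r ∝ Z^-1 · n^2; with Z fixed, r ∝ n^2.
r(n=3)/r(n=5) = (3/5)^2 = 9/25

9/25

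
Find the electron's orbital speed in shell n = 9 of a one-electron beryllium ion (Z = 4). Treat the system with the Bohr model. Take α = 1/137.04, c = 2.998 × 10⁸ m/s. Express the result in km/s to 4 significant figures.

v_n = Zαc/n = 4 × 0.007297 × 2.998 × 10⁸ / 9
    = 972.3 km/s

972.3 km/s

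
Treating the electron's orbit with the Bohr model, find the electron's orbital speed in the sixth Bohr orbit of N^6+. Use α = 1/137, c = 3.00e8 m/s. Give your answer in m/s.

v_n = Zαc/n = 7 × 0.00730 × 3.00e8 / 6
    = 2.55e6 m/s

2.55e6 m/s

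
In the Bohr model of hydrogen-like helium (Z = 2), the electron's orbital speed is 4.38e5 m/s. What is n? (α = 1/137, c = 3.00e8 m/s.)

v_n = Zαc/n ⇒ n = Zαc/v = 2 × 0.00730 × 3.00e8 / 4.38e5 ≈ 10.00
n = 10

10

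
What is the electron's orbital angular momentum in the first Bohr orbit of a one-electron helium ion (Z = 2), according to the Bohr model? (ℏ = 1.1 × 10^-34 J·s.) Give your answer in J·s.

1.1 × 10^-34 J·s

L_n = nℏ = 1 × 1.1 × 10^-34 = 1.1 × 10^-34 J·s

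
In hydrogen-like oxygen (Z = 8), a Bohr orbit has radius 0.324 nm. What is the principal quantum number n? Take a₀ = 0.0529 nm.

7

r_n = n²a₀/Z ⇒ n² = rZ/a₀ = 0.324 × 8 / 0.0529 ≈ 49.00
n = 7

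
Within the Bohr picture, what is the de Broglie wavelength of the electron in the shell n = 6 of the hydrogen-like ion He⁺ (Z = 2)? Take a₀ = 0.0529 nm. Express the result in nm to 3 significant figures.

The Bohr quantisation condition is nλ = 2πr_n.
r_n = n²a₀/Z = 0.952 nm
λ = 2πr_n/n = 2π·0.952/6 = 0.997 nm

0.997 nm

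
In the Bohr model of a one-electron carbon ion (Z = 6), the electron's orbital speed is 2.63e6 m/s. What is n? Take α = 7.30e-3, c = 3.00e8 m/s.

v_n = Zαc/n ⇒ n = Zαc/v = 6 × 0.00730 × 3.00e8 / 2.63e6 ≈ 5.00
n = 5

5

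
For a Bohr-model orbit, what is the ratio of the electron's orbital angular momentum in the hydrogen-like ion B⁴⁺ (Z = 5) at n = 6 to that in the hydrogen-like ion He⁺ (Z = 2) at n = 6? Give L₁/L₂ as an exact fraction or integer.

1

L = nℏ is independent of Z.
L₁/L₂ = n₁/n₂ = 6/6 = 1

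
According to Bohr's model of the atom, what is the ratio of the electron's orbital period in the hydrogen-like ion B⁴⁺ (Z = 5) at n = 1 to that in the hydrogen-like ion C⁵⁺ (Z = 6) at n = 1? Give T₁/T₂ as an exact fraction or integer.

36/25

T ∝ Z^-2 · n^3
T₁/T₂ = (5/6)^-2 · (1/1)^3 = 36/25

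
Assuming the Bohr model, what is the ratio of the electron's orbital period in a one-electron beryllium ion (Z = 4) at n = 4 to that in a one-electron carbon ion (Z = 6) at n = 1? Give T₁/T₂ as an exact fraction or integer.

T ∝ Z^-2 · n^3
T₁/T₂ = (4/6)^-2 · (4/1)^3 = 144

144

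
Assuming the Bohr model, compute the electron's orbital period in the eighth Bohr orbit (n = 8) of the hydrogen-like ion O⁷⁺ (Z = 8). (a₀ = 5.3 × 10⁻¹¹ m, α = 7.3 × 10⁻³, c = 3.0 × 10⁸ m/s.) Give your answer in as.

r = n²a₀/Z = 8²·5.3 × 10⁻¹¹/8 = 4.2 × 10⁻¹⁰ m
v = Zαc/n = 8·0.0073·3.0 × 10⁸/8 = 2.2 × 10⁶ m/s
T = 2πr/v = 1.2 × 10⁻¹⁵ s = 1200 as

1200 as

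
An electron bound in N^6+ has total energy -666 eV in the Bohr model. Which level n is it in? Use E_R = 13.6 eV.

E_n = −E_R Z²/n² ⇒ n² = E_R Z²/(−E_n) = 13.6 × 7² / 666 ≈ 1.00
n = 1

1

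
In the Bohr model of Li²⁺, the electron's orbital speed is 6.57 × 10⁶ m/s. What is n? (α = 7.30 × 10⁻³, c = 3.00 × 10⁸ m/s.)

1

v_n = Zαc/n ⇒ n = Zαc/v = 3 × 0.00730 × 3.00 × 10⁸ / 6.57 × 10⁶ ≈ 1.00
n = 1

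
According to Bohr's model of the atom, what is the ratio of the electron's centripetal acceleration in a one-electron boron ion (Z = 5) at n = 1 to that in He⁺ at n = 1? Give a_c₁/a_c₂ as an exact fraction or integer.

125/8

a_c ∝ Z^3 · n^-4
a_c₁/a_c₂ = (5/2)^3 · (1/1)^-4 = 125/8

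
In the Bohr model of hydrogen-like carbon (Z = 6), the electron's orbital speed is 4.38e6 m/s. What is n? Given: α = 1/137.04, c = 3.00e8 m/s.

3

v_n = Zαc/n ⇒ n = Zαc/v = 6 × 0.00730 × 3.00e8 / 4.38e6 ≈ 3.00
n = 3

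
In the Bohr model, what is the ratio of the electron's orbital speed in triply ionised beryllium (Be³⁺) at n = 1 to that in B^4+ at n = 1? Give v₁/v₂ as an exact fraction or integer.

v ∝ Z^1 · n^-1
v₁/v₂ = (4/5)^1 · (1/1)^-1 = 4/5

4/5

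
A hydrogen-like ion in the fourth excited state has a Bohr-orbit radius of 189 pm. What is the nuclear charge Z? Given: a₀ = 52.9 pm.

7

r_n = n²a₀/Z ⇒ Z = n²a₀/r = 5² × 52.9 / 189 ≈ 7.00
Z = 7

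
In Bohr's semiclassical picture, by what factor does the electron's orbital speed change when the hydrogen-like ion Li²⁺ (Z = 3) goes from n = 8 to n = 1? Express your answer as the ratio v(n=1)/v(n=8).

8

v ∝ Z^1 · n^-1; with Z fixed, v ∝ n^-1.
v(n=1)/v(n=8) = (1/8)^-1 = 8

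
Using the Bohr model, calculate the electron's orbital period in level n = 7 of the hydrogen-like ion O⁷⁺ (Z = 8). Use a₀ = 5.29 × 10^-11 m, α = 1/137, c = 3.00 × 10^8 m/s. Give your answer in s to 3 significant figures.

8.13 × 10^-16 s

r = n²a₀/Z = 7²·5.29 × 10^-11/8 = 3.24 × 10^-10 m
v = Zαc/n = 8·0.00730·3.00 × 10^8/7 = 2.50 × 10^6 m/s
T = 2πr/v = 8.13 × 10^-16 s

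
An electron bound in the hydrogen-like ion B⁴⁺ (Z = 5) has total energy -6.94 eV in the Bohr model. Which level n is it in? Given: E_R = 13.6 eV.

7

E_n = −E_R Z²/n² ⇒ n² = E_R Z²/(−E_n) = 13.6 × 5² / 6.94 ≈ 48.99
n = 7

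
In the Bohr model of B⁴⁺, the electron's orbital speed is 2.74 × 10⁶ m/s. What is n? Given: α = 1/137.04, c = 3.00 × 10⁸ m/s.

4

v_n = Zαc/n ⇒ n = Zαc/v = 5 × 0.00730 × 3.00 × 10⁸ / 2.74 × 10⁶ ≈ 3.99
n = 4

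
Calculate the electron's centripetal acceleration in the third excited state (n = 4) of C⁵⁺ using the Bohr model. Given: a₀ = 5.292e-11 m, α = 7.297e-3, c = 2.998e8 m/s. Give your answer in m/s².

7.630e22 m/s²

r = n²a₀/Z = 1.411e-10 m, v = Zαc/n = 3.281e6 m/s
a = v²/r = (3.281e6)² / 1.411e-10 = 7.630e22 m/s²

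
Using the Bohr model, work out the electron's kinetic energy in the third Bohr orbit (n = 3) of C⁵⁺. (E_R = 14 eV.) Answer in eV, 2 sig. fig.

56 eV

For a Coulomb orbit the virial theorem gives K = −E_n.
E_n = −E_R·Z²/n², so K = E_R·Z²/n² = 14 × 6²/3² = 56 eV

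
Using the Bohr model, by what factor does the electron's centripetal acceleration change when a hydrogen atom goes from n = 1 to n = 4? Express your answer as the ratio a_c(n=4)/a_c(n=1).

a_c ∝ Z^3 · n^-4; with Z fixed, a_c ∝ n^-4.
a_c(n=4)/a_c(n=1) = (4/1)^-4 = 1/256

1/256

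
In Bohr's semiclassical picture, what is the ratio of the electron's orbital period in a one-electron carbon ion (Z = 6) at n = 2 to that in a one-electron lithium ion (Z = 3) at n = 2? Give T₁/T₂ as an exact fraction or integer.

T ∝ Z^-2 · n^3
T₁/T₂ = (6/3)^-2 · (2/2)^3 = 1/4

1/4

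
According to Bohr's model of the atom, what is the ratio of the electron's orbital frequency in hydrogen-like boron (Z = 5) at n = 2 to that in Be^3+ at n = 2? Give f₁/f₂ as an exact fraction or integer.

25/16

f ∝ Z^2 · n^-3
f₁/f₂ = (5/4)^2 · (2/2)^-3 = 25/16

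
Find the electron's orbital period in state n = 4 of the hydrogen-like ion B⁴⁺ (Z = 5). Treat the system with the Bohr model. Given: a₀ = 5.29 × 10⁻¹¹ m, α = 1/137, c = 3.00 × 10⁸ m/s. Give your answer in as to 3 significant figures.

r = n²a₀/Z = 4²·5.29 × 10⁻¹¹/5 = 1.69 × 10⁻¹⁰ m
v = Zαc/n = 5·0.00730·3.00 × 10⁸/4 = 2.74 × 10⁶ m/s
T = 2πr/v = 3.89 × 10⁻¹⁶ s = 389 as

389 as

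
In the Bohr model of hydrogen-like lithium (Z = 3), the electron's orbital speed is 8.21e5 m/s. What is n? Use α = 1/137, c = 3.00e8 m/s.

8

v_n = Zαc/n ⇒ n = Zαc/v = 3 × 0.00730 × 3.00e8 / 8.21e5 ≈ 8.00
n = 8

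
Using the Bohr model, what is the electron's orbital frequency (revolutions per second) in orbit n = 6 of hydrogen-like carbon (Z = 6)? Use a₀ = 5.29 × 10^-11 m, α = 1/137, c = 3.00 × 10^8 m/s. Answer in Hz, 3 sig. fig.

1.10 × 10^15 Hz

r = n²a₀/Z = 3.17 × 10^-10 m, v = Zαc/n = 2.19 × 10^6 m/s
f = v/(2πr) = 1.10 × 10^15 Hz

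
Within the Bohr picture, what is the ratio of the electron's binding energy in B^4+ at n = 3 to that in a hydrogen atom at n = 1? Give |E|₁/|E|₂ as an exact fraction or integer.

25/9

|E| ∝ Z^2 · n^-2
|E|₁/|E|₂ = (5/1)^2 · (3/1)^-2 = 25/9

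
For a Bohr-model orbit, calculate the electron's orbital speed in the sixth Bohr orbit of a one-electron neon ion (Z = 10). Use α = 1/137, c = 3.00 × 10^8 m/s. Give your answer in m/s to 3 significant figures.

3.65 × 10^6 m/s

v_n = Zαc/n = 10 × 0.00730 × 3.00 × 10^8 / 6
    = 3.65 × 10^6 m/s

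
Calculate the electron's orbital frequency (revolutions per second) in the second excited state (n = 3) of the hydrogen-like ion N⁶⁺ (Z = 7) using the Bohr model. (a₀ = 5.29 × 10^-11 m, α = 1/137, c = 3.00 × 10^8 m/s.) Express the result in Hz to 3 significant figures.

1.20 × 10^16 Hz

r = n²a₀/Z = 6.80 × 10^-11 m, v = Zαc/n = 5.11 × 10^6 m/s
f = v/(2πr) = 1.20 × 10^16 Hz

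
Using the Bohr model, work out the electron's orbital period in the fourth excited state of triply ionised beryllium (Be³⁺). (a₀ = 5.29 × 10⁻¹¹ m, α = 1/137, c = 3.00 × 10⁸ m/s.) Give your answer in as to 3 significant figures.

r = n²a₀/Z = 5²·5.29 × 10⁻¹¹/4 = 3.31 × 10⁻¹⁰ m
v = Zαc/n = 4·0.00730·3.00 × 10⁸/5 = 1.75 × 10⁶ m/s
T = 2πr/v = 1.19 × 10⁻¹⁵ s = 1190 as

1190 as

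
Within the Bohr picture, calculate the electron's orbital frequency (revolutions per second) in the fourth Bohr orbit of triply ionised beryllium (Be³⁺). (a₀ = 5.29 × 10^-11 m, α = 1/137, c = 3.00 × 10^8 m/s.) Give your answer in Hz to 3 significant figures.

r = n²a₀/Z = 2.12 × 10^-10 m, v = Zαc/n = 2.19 × 10^6 m/s
f = v/(2πr) = 1.65 × 10^15 Hz

1.65 × 10^15 Hz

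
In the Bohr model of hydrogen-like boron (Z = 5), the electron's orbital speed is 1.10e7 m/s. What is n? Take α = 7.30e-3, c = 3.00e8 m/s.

v_n = Zαc/n ⇒ n = Zαc/v = 5 × 0.00730 × 3.00e8 / 1.10e7 ≈ 1.00
n = 1

1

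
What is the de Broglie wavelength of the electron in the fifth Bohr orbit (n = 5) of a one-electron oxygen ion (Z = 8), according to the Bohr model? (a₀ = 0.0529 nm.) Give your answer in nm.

The Bohr quantisation condition is nλ = 2πr_n.
r_n = n²a₀/Z = 0.165 nm
λ = 2πr_n/n = 2π·0.165/5 = 0.208 nm

0.208 nm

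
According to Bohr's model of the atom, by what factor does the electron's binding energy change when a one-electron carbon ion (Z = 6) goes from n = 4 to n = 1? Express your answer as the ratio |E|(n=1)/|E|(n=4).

16

|E| ∝ Z^2 · n^-2; with Z fixed, |E| ∝ n^-2.
|E|(n=1)/|E|(n=4) = (1/4)^-2 = 16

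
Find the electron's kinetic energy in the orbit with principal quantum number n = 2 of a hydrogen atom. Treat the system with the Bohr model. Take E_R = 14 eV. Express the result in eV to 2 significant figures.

3.5 eV

For a Coulomb orbit the virial theorem gives K = −E_n.
E_n = −E_R·Z²/n², so K = E_R·Z²/n² = 14 × 1²/2² = 3.5 eV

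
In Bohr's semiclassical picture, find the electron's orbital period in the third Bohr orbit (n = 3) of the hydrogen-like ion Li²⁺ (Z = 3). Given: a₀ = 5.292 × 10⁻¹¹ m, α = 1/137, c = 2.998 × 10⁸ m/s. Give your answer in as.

455.8 as

r = n²a₀/Z = 3²·5.292 × 10⁻¹¹/3 = 1.588 × 10⁻¹⁰ m
v = Zαc/n = 3·0.007299·2.998 × 10⁸/3 = 2.188 × 10⁶ m/s
T = 2πr/v = 4.558 × 10⁻¹⁶ s = 455.8 as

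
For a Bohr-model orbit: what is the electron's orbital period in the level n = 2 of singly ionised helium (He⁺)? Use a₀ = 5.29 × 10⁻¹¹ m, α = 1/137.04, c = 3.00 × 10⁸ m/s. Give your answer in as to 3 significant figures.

304 as

r = n²a₀/Z = 2²·5.29 × 10⁻¹¹/2 = 1.06 × 10⁻¹⁰ m
v = Zαc/n = 2·0.00730·3.00 × 10⁸/2 = 2.19 × 10⁶ m/s
T = 2πr/v = 3.04 × 10⁻¹⁶ s = 304 as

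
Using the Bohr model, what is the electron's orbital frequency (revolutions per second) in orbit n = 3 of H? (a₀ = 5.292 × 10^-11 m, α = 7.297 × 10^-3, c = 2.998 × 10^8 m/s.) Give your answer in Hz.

r = n²a₀/Z = 4.763 × 10^-10 m, v = Zαc/n = 7.292 × 10^5 m/s
f = v/(2πr) = 2.437 × 10^14 Hz

2.437 × 10^14 Hz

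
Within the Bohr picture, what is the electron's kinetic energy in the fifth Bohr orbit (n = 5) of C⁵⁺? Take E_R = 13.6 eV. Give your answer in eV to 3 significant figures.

For a Coulomb orbit the virial theorem gives K = −E_n.
E_n = −E_R·Z²/n², so K = E_R·Z²/n² = 13.6 × 6²/5² = 19.6 eV

19.6 eV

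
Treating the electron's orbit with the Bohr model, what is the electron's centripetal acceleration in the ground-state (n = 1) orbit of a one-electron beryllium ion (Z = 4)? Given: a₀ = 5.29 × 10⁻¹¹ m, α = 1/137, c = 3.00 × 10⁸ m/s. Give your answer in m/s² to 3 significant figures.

r = n²a₀/Z = 1.32 × 10⁻¹¹ m, v = Zαc/n = 8.76 × 10⁶ m/s
a = v²/r = (8.76 × 10⁶)² / 1.32 × 10⁻¹¹ = 5.80 × 10²⁴ m/s²

5.80 × 10²⁴ m/s²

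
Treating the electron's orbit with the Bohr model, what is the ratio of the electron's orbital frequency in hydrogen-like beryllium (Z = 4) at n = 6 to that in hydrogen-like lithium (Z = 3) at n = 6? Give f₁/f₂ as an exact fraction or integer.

f ∝ Z^2 · n^-3
f₁/f₂ = (4/3)^2 · (6/6)^-3 = 16/9

16/9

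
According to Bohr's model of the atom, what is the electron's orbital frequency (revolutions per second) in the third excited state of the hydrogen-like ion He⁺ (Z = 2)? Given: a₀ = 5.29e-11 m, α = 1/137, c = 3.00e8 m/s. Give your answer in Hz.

4.12e14 Hz

r = n²a₀/Z = 4.23e-10 m, v = Zαc/n = 1.09e6 m/s
f = v/(2πr) = 4.12e14 Hz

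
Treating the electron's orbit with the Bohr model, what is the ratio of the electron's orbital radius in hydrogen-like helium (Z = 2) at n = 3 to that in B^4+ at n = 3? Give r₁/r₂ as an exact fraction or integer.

5/2

r ∝ Z^-1 · n^2
r₁/r₂ = (2/5)^-1 · (3/3)^2 = 5/2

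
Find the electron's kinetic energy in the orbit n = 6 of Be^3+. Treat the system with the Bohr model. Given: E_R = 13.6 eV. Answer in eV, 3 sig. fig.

For a Coulomb orbit the virial theorem gives K = −E_n.
E_n = −E_R·Z²/n², so K = E_R·Z²/n² = 13.6 × 4²/6² = 6.04 eV

6.04 eV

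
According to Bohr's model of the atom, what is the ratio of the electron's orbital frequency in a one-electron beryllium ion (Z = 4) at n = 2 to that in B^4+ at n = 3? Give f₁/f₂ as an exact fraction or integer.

54/25

f ∝ Z^2 · n^-3
f₁/f₂ = (4/5)^2 · (2/3)^-3 = 54/25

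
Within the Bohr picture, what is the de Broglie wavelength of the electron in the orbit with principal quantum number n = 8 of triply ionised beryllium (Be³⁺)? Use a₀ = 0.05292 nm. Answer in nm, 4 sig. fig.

The Bohr quantisation condition is nλ = 2πr_n.
r_n = n²a₀/Z = 0.8467 nm
λ = 2πr_n/n = 2π·0.8467/8 = 0.6650 nm

0.6650 nm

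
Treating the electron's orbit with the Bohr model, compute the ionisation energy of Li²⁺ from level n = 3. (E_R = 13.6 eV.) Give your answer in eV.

13.6 eV

E_n = −E_R·Z²/n² = −13.6 × 3²/3² eV = -13.6 eV
Ionisation energy = −E_n = 13.6 eV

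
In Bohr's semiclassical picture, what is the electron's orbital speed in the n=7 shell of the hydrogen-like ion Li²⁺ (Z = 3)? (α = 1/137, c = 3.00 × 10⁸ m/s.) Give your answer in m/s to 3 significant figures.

9.38 × 10⁵ m/s

v_n = Zαc/n = 3 × 0.00730 × 3.00 × 10⁸ / 7
    = 9.38 × 10⁵ m/s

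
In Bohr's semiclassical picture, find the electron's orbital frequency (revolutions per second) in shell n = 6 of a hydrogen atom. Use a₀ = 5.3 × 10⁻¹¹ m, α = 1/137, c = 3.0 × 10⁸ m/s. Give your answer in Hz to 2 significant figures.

3.0 × 10¹³ Hz

r = n²a₀/Z = 1.9 × 10⁻⁹ m, v = Zαc/n = 3.6 × 10⁵ m/s
f = v/(2πr) = 3.0 × 10¹³ Hz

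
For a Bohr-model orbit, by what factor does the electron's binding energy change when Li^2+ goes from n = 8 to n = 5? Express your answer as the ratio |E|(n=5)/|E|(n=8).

64/25

|E| ∝ Z^2 · n^-2; with Z fixed, |E| ∝ n^-2.
|E|(n=5)/|E|(n=8) = (5/8)^-2 = 64/25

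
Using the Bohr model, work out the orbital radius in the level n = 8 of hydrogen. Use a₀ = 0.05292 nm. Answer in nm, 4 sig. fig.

r_n = n²a₀/Z = 8² × 0.05292 / 1
    = 64 × 0.05292 / 1 = 3.387 nm

3.387 nm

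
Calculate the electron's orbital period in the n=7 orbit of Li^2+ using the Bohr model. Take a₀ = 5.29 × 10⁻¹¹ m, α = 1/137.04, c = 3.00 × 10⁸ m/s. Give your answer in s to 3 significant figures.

r = n²a₀/Z = 7²·5.29 × 10⁻¹¹/3 = 8.64 × 10⁻¹⁰ m
v = Zαc/n = 3·0.00730·3.00 × 10⁸/7 = 9.38 × 10⁵ m/s
T = 2πr/v = 5.79 × 10⁻¹⁵ s

5.79 × 10⁻¹⁵ s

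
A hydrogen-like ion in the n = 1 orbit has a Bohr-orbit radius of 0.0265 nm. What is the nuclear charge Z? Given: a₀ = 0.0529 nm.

r_n = n²a₀/Z ⇒ Z = n²a₀/r = 1² × 0.0529 / 0.0265 ≈ 2.00
Z = 2

2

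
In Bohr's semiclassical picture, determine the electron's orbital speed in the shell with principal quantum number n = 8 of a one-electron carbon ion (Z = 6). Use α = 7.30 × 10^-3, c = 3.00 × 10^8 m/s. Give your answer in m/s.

v_n = Zαc/n = 6 × 0.00730 × 3.00 × 10^8 / 8
    = 1.64 × 10^6 m/s

1.64 × 10^6 m/s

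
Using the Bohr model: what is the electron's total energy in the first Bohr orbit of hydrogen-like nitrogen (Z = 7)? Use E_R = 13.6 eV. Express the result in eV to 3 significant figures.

E_n = −E_R·Z²/n² = −13.6 × 7²/1² = -666 eV

-666 eV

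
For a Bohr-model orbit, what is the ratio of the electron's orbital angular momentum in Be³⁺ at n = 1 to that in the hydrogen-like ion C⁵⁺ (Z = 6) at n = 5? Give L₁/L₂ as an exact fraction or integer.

L = nℏ is independent of Z.
L₁/L₂ = n₁/n₂ = 1/5 = 1/5

1/5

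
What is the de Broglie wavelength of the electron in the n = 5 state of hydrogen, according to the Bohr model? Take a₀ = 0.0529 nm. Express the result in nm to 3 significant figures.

1.66 nm

The Bohr quantisation condition is nλ = 2πr_n.
r_n = n²a₀/Z = 1.32 nm
λ = 2πr_n/n = 2π·1.32/5 = 1.66 nm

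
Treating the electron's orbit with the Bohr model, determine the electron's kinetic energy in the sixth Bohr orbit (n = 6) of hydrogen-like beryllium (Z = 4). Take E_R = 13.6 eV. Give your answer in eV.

6.04 eV

For a Coulomb orbit the virial theorem gives K = −E_n.
E_n = −E_R·Z²/n², so K = E_R·Z²/n² = 13.6 × 4²/6² = 6.04 eV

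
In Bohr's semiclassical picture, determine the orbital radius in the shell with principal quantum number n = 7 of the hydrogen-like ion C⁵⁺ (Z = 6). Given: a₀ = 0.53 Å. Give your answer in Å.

4.3 Å

r_n = n²a₀/Z = 7² × 0.53 / 6
    = 49 × 0.53 / 6 = 4.3 Å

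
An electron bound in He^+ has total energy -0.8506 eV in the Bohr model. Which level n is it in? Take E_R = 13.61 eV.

8

E_n = −E_R Z²/n² ⇒ n² = E_R Z²/(−E_n) = 13.61 × 2² / 0.8506 ≈ 64.00
n = 8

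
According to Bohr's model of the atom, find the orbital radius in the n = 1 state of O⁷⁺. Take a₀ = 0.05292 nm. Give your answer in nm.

r_n = n²a₀/Z = 1² × 0.05292 / 8
    = 1 × 0.05292 / 8 = 0.006615 nm

0.006615 nm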